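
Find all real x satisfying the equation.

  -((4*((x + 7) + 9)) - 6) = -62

Step 1. [-((4*((x + 7) + 9)) - 6) = -62] flip signs both sides ⇒ neg: (4*((x + 7) + 9)) - 6 = 62.
Step 2. [(4*((x + 7) + 9)) - 6 = 62] the outer -6 inverts by adding 6 ⇒ sub: 4*((x + 7) + 9) = 68.
Step 3. [4*((x + 7) + 9) = 68] LHS = 4·(…); ÷4 both sides. So div: (x + 7) + 9 = 17.
Step 4. [(x + 7) + 9 = 17] +9 is outermost — subtract 9 both sides, so sub: x + 7 = 8.
Step 5. [x + 7 = 8] +7 is outermost — subtract 7 both sides. So sub: x = 1.

Answer: x ∈ {1}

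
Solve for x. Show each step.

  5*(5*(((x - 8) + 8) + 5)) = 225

Step 1. [5*(5*(((x - 8) + 8) + 5)) = 225] LHS = 5·(…); ÷5 both sides ⇒ div: 5*(((x - 8) + 8) + 5) = 45.
Step 2. [5*(((x - 8) + 8) + 5) = 45] leading coefficient 5: divide by 5 ⇒ div: ((x - 8) + 8) + 5 = 9.
Step 3. [((x - 8) + 8) + 5 = 9] subtract 5: x sits inside (… + 5), so sub: (x - 8) + 8 = 4.
Step 4. [(x - 8) + 8 = 4] peel the +8: subtract 8 from each side, so sub: x - 8 = -4.
Step 5. [x - 8 = -4] the outer -8 inverts by adding 8, so sub: x = 4.

Answer: x ∈ {4}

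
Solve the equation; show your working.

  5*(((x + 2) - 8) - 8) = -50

Step 1. [5*(((x + 2) - 8) - 8) = -50] divide by the outer 5, so div: ((x + 2) - 8) - 8 = -10.
Step 2. [((x + 2) - 8) - 8 = -10] peel the -8: add 8 from each side, so sub: (x + 2) - 8 = -2.
Step 3. [(x + 2) - 8 = -2] add 8: x sits inside (… - 8). So sub: x + 2 = 6.
Step 4. [x + 2 = 6] 2 comes off first (subtract 2). So sub: x = 4.

Answer: x ∈ {4}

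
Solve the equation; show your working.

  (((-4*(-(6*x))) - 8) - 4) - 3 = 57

Step 1. [(((-4*(-(6*x))) - 8) - 4) - 3 = 57] -3 is outermost — add 3 both sides. So sub: ((-4*(-(6*x))) - 8) - 4 = 60.
Step 2. [((-4*(-(6*x))) - 8) - 4 = 60] the outer -4 inverts by adding 4 ⇒ sub: (-4*(-(6*x))) - 8 = 64.
Step 3. [(-4*(-(6*x))) - 8 = 64] common factor -4 (LHS and 64) — divide through, so factor: (-(6*x)) + 2 = -16.
Step 4. [(-(6*x)) + 2 = -16] +2 is outermost — subtract 2 both sides, so sub: -(6*x) = -18.
Step 5. [-(6*x) = -18] leading − — multiply by −1, so neg: 6*x = 18.
Step 6. [6*x = 18] 6 out front; divide by 6 ⇒ div: x = 3.

Answer: x ∈ {3}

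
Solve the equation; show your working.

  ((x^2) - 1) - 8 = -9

Step 1. [((x^2) - 1) - 8 = -9] add 8: x sits inside (… - 8) ⇒ sub: (x^2) - 1 = -1.
Step 2. [(x^2) - 1 = -1] 1 comes off first (add 1). So sub: x^2 = 0.
Step 3. [x^2 = 0] LHS squared, RHS 0 ≥ 0: apply √ (±), so sqrt: x = 0.

Answer: x ∈ {0}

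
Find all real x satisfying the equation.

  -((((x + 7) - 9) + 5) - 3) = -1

Step 1. [-((((x + 7) - 9) + 5) - 3) = -1] LHS negated; negate both sides ⇒ neg: (((x + 7) - 9) + 5) - 3 = 1.
Step 2. [(((x + 7) - 9) + 5) - 3 = 1] add 3: x sits inside (… - 3), so sub: ((x + 7) - 9) + 5 = 4.
Step 3. [((x + 7) - 9) + 5 = 4] peel the +5: subtract 5 from each side, so sub: (x + 7) - 9 = -1.
Step 4. [(x + 7) - 9 = -1] the outer -9 inverts by adding 9, so sub: x + 7 = 8.
Step 5. [x + 7 = 8] +7 is outermost — subtract 7 both sides, so sub: x = 1.

Answer: x ∈ {1}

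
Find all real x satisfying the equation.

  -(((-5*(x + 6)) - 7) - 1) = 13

Step 1. [-(((-5*(x + 6)) - 7) - 1) = 13] leading − — multiply by −1, so neg: ((-5*(x + 6)) - 7) - 1 = -13.
Step 2. [((-5*(x + 6)) - 7) - 1 = -13] peel the -1: add 1 from each side. So sub: (-5*(x + 6)) - 7 = -12.
Step 3. [(-5*(x + 6)) - 7 = -12] the outer -7 inverts by adding 7. So sub: -5*(x + 6) = -5.
Step 4. [-5*(x + 6) = -5] -5 out front; divide by -5. So div: x + 6 = 1.
Step 5. [x + 6 = 1] subtract 6: x sits inside (… + 6). So sub: x = -5.

Answer: x ∈ {-5}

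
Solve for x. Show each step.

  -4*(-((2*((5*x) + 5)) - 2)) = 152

Step 1. [-4*(-((2*((5*x) + 5)) - 2)) = 152] -4·(inner) — divide through by -4, so div: -((2*((5*x) + 5)) - 2) = -38.
Step 2. [-((2*((5*x) + 5)) - 2) = -38] LHS negated; negate both sides. So neg: (2*((5*x) + 5)) - 2 = 38.
Step 3. [(2*((5*x) + 5)) - 2 = 38] common factor 2 (LHS and 38) — divide through, so factor: ((5*x) + 5) - 1 = 19.
Step 4. [((5*x) + 5) - 1 = 19] the outer -1 inverts by adding 1. So sub: (5*x) + 5 = 20.
Step 5. [(5*x) + 5 = 20] common factor 5 (LHS and 20) — divide through, so factor: x + 1 = 4.
Step 6. [x + 1 = 4] subtract 1: x sits inside (… + 1). So sub: x = 3.

Answer: x ∈ {3}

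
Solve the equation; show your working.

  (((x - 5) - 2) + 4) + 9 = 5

Step 1. [(((x - 5) - 2) + 4) + 9 = 5] the outer +9 inverts by subtracting 9, so sub: ((x - 5) - 2) + 4 = -4.
Step 2. [((x - 5) - 2) + 4 = -4] subtract 4: x sits inside (… + 4) ⇒ sub: (x - 5) - 2 = -8.
Step 3. [(x - 5) - 2 = -8] the outer -2 inverts by adding 2 ⇒ sub: x - 5 = -6.
Step 4. [x - 5 = -6] the outer -5 inverts by adding 5 ⇒ sub: x = -1.

Answer: x ∈ {-1}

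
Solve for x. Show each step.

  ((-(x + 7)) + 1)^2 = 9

Step 1. [((-(x + 7)) + 1)^2 = 9] LHS squared, RHS 9 ≥ 0: apply √ (±). So sqrt: (-(x + 7)) + 1 = 3 or -3.
Step 2. [(-(x + 7)) + 1 = 3 or -3] 1 comes off first (subtract 1), so sub: -(x + 7) = 2 or -4.
Step 3. [-(x + 7) = 2 or -4] LHS negated; negate both sides ⇒ neg: x + 7 = -2 or 4.
Step 4. [x + 7 = -2 or 4] 7 comes off first (subtract 7) ⇒ sub: x = -9 or -3.

Answer: x ∈ {-9, -3}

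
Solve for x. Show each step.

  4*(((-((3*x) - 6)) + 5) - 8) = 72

Step 1. [4*(((-((3*x) - 6)) + 5) - 8) = 72] 4 out front; divide by 4 ⇒ div: ((-((3*x) - 6)) + 5) - 8 = 18.
Step 2. [((-((3*x) - 6)) + 5) - 8 = 18] the outer -8 inverts by adding 8, so sub: (-((3*x) - 6)) + 5 = 26.
Step 3. [(-((3*x) - 6)) + 5 = 26] subtract 5: x sits inside (… + 5), so sub: -((3*x) - 6) = 21.
Step 4. [-((3*x) - 6) = 21] LHS negated; negate both sides ⇒ neg: (3*x) - 6 = -21.
Step 5. [(3*x) - 6 = -21] -6 is outermost — add 6 both sides, so sub: 3*x = -15.
Step 6. [3*x = -15] divide by the outer 3, so div: x = -5.

Answer: x ∈ {-5}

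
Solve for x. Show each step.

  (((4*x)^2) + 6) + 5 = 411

Step 1. [(((4*x)^2) + 6) + 5 = 411] the outer +5 inverts by subtracting 5 ⇒ sub: ((4*x)^2) + 6 = 406.
Step 2. [((4*x)^2) + 6 = 406] the outer +6 inverts by subtracting 6. So sub: (4*x)^2 = 400.
Step 3. [(4*x)^2 = 400] 400 ≥ 0, LHS is (·)² — take ±√, so sqrt: 4*x = 20 or -20.
Step 4. [4*x = 20 or -20] 4·(inner) — divide through by 4. So div: x = 5 or -5.

Answer: x ∈ {-5, 5}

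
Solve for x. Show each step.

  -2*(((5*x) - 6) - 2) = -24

Step 1. [-2*(((5*x) - 6) - 2) = -24] divide by the outer -2. So div: ((5*x) - 6) - 2 = 12.
Step 2. [((5*x) - 6) - 2 = 12] the outer -2 inverts by adding 2. So sub: (5*x) - 6 = 14.
Step 3. [(5*x) - 6 = 14] add 6: x sits inside (… - 6), so sub: 5*x = 20.
Step 4. [5*x = 20] LHS = 5·(…); ÷5 both sides. So div: x = 4.

Answer: x ∈ {4}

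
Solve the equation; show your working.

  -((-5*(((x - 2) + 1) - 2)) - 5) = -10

Step 1. [-((-5*(((x - 2) + 1) - 2)) - 5) = -10] leading − — multiply by −1, so neg: (-5*(((x - 2) + 1) - 2)) - 5 = 10.
Step 2. [(-5*(((x - 2) + 1) - 2)) - 5 = 10] -5 divides every term; factor it out ⇒ factor: (((x - 2) + 1) - 2) + 1 = -2.
Step 3. [(((x - 2) + 1) - 2) + 1 = -2] subtract 1: x sits inside (… + 1). So sub: ((x - 2) + 1) - 2 = -3.
Step 4. [((x - 2) + 1) - 2 = -3] the outer -2 inverts by adding 2. So sub: (x - 2) + 1 = -1.
Step 5. [(x - 2) + 1 = -1] 1 comes off first (subtract 1), so sub: x - 2 = -2.
Step 6. [x - 2 = -2] peel the -2: add 2 from each side ⇒ sub: x = 0.

Answer: x ∈ {0}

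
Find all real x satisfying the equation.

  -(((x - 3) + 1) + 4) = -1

Step 1. [-(((x - 3) + 1) + 4) = -1] flip signs both sides ⇒ neg: ((x - 3) + 1) + 4 = 1.
Step 2. [((x - 3) + 1) + 4 = 1] subtract 4: x sits inside (… + 4), so sub: (x - 3) + 1 = -3.
Step 3. [(x - 3) + 1 = -3] 1 comes off first (subtract 1) ⇒ sub: x - 3 = -4.
Step 4. [x - 3 = -4] peel the -3: add 3 from each side. So sub: x = -1.

Answer: x ∈ {-1}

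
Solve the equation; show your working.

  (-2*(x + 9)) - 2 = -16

Step 1. [(-2*(x + 9)) - 2 = -16] add 2: x sits inside (… - 2) ⇒ sub: -2*(x + 9) = -14.
Step 2. [-2*(x + 9) = -14] -2·(inner) — divide through by -2, so div: x + 9 = 7.
Step 3. [x + 9 = 7] +9 is outermost — subtract 9 both sides, so sub: x = -2.

Answer: x ∈ {-2}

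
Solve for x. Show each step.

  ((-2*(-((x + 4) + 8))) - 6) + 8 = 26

Step 1. [((-2*(-((x + 4) + 8))) - 6) + 8 = 26] +8 is outermost — subtract 8 both sides, so sub: (-2*(-((x + 4) + 8))) - 6 = 18.
Step 2. [(-2*(-((x + 4) + 8))) - 6 = 18] peel the -6: add 6 from each side. So sub: -2*(-((x + 4) + 8)) = 24.
Step 3. [-2*(-((x + 4) + 8)) = 24] leading coefficient -2: divide by -2 ⇒ div: -((x + 4) + 8) = -12.
Step 4. [-((x + 4) + 8) = -12] leading − — multiply by −1 ⇒ neg: (x + 4) + 8 = 12.
Step 5. [(x + 4) + 8 = 12] +8 is outermost — subtract 8 both sides. So sub: x + 4 = 4.
Step 6. [x + 4 = 4] 4 comes off first (subtract 4). So sub: x = 0.

Answer: x ∈ {0}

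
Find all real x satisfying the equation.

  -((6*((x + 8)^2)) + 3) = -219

Step 1. [-((6*((x + 8)^2)) + 3) = -219] flip signs both sides. So neg: (6*((x + 8)^2)) + 3 = 219.
Step 2. [(6*((x + 8)^2)) + 3 = 219] 3 comes off first (subtract 3) ⇒ sub: 6*((x + 8)^2) = 216.
Step 3. [6*((x + 8)^2) = 216] 6·(inner) — divide through by 6, so div: (x + 8)^2 = 36.
Step 4. [(x + 8)^2 = 36] LHS squared, RHS 36 ≥ 0: apply √ (±). So sqrt: x + 8 = 6 or -6.
Step 5. [x + 8 = 6 or -6] 8 comes off first (subtract 8), so sub: x = -2 or -14.

Answer: x ∈ {-14, -2}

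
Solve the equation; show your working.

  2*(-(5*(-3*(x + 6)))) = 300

Step 1. [2*(-(5*(-3*(x + 6)))) = 300] 2·(inner) — divide through by 2. So div: -(5*(-3*(x + 6))) = 150.
Step 2. [-(5*(-3*(x + 6))) = 150] LHS negated; negate both sides. So neg: 5*(-3*(x + 6)) = -150.
Step 3. [5*(-3*(x + 6)) = -150] divide by the outer 5 ⇒ div: -3*(x + 6) = -30.
Step 4. [-3*(x + 6) = -30] leading coefficient -3: divide by -3. So div: x + 6 = 10.
Step 5. [x + 6 = 10] 6 comes off first (subtract 6), so sub: x = 4.

Answer: x ∈ {4}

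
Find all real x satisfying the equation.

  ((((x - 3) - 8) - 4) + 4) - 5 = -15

Step 1. [((((x - 3) - 8) - 4) + 4) - 5 = -15] -5 is outermost — add 5 both sides, so sub: (((x - 3) - 8) - 4) + 4 = -10.
Step 2. [(((x - 3) - 8) - 4) + 4 = -10] subtract 4: x sits inside (… + 4), so sub: ((x - 3) - 8) - 4 = -14.
Step 3. [((x - 3) - 8) - 4 = -14] the outer -4 inverts by adding 4, so sub: (x - 3) - 8 = -10.
Step 4. [(x - 3) - 8 = -10] -8 is outermost — add 8 both sides, so sub: x - 3 = -2.
Step 5. [x - 3 = -2] the outer -3 inverts by adding 3, so sub: x = 1.

Answer: x ∈ {1}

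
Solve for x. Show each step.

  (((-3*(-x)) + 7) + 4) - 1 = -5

Step 1. [(((-3*(-x)) + 7) + 4) - 1 = -5] -1 is outermost — add 1 both sides, so sub: ((-3*(-x)) + 7) + 4 = -4.
Step 2. [((-3*(-x)) + 7) + 4 = -4] peel the +4: subtract 4 from each side, so sub: (-3*(-x)) + 7 = -8.
Step 3. [(-3*(-x)) + 7 = -8] the outer +7 inverts by subtracting 7. So sub: -3*(-x) = -15.
Step 4. [-3*(-x) = -15] LHS = -3·(…); ÷-3 both sides ⇒ div: -x = 5.
Step 5. [-x = 5] LHS negated; negate both sides, so neg: x = -5.

Answer: x ∈ {-5}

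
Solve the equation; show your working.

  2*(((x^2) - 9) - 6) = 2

Step 1. [2*(((x^2) - 9) - 6) = 2] leading coefficient 2: divide by 2 ⇒ div: ((x^2) - 9) - 6 = 1.
Step 2. [((x^2) - 9) - 6 = 1] the outer -6 inverts by adding 6, so sub: (x^2) - 9 = 7.
Step 3. [(x^2) - 9 = 7] add 9: x sits inside (… - 9), so sub: x^2 = 16.
Step 4. [x^2 = 16] √ both sides: 16 ≥ 0 gives two branches, so sqrt: x = 4 or -4.

Answer: x ∈ {-4, 4}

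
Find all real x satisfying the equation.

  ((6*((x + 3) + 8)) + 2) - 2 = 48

Step 1. [((6*((x + 3) + 8)) + 2) - 2 = 48] -2 is outermost — add 2 both sides, so sub: (6*((x + 3) + 8)) + 2 = 50.
Step 2. [(6*((x + 3) + 8)) + 2 = 50] the outer +2 inverts by subtracting 2, so sub: 6*((x + 3) + 8) = 48.
Step 3. [6*((x + 3) + 8) = 48] LHS = 6·(…); ÷6 both sides, so div: (x + 3) + 8 = 8.
Step 4. [(x + 3) + 8 = 8] subtract 8: x sits inside (… + 8). So sub: x + 3 = 0.
Step 5. [x + 3 = 0] subtract 3: x sits inside (… + 3), so sub: x = -3.

Answer: x ∈ {-3}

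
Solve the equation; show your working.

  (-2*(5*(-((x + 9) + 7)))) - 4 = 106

Step 1. [(-2*(5*(-((x + 9) + 7)))) - 4 = 106] add 4: x sits inside (… - 4). So sub: -2*(5*(-((x + 9) + 7))) = 110.
Step 2. [-2*(5*(-((x + 9) + 7))) = 110] LHS = -2·(…); ÷-2 both sides, so div: 5*(-((x + 9) + 7)) = -55.
Step 3. [5*(-((x + 9) + 7)) = -55] 5 out front; divide by 5 ⇒ div: -((x + 9) + 7) = -11.
Step 4. [-((x + 9) + 7) = -11] LHS negated; negate both sides ⇒ neg: (x + 9) + 7 = 11.
Step 5. [(x + 9) + 7 = 11] +7 is outermost — subtract 7 both sides ⇒ sub: x + 9 = 4.
Step 6. [x + 9 = 4] subtract 9: x sits inside (… + 9) ⇒ sub: x = -5.

Answer: x ∈ {-5}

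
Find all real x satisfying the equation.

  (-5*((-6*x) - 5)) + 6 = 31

Step 1. [(-5*((-6*x) - 5)) + 6 = 31] subtract 6: x sits inside (… + 6), so sub: -5*((-6*x) - 5) = 25.
Step 2. [-5*((-6*x) - 5) = 25] -5 out front; divide by -5. So div: (-6*x) - 5 = -5.
Step 3. [(-6*x) - 5 = -5] -5 is outermost — add 5 both sides ⇒ sub: -6*x = 0.
Step 4. [-6*x = 0] divide by the outer -6 ⇒ div: x = 0.

Answer: x ∈ {0}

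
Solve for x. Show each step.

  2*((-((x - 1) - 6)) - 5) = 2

Step 1. [2*((-((x - 1) - 6)) - 5) = 2] divide by the outer 2. So div: (-((x - 1) - 6)) - 5 = 1.
Step 2. [(-((x - 1) - 6)) - 5 = 1] -5 is outermost — add 5 both sides. So sub: -((x - 1) - 6) = 6.
Step 3. [-((x - 1) - 6) = 6] LHS negated; negate both sides, so neg: (x - 1) - 6 = -6.
Step 4. [(x - 1) - 6 = -6] peel the -6: add 6 from each side ⇒ sub: x - 1 = 0.
Step 5. [x - 1 = 0] the outer -1 inverts by adding 1. So sub: x = 1.

Answer: x ∈ {1}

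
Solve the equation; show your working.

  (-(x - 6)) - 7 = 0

Step 1. [(-(x - 6)) - 7 = 0] add 7: x sits inside (… - 7) ⇒ sub: -(x - 6) = 7.
Step 2. [-(x - 6) = 7] flip signs both sides, so neg: x - 6 = -7.
Step 3. [x - 6 = -7] peel the -6: add 6 from each side. So sub: x = -1.

Answer: x ∈ {-1}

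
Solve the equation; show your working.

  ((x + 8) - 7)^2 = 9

Step 1. [((x + 8) - 7)^2 = 9] √ both sides: 9 ≥ 0 gives two branches. So sqrt: (x + 8) - 7 = 3 or -3.
Step 2. [(x + 8) - 7 = 3 or -3] 7 comes off first (add 7), so sub: x + 8 = 10 or 4.
Step 3. [x + 8 = 10 or 4] peel the +8: subtract 8 from each side ⇒ sub: x = 2 or -4.

Answer: x ∈ {-4, 2}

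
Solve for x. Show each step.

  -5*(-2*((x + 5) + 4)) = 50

Step 1. [-5*(-2*((x + 5) + 4)) = 50] -5·(inner) — divide through by -5. So div: -2*((x + 5) + 4) = -10.
Step 2. [-2*((x + 5) + 4) = -10] -2·(inner) — divide through by -2 ⇒ div: (x + 5) + 4 = 5.
Step 3. [(x + 5) + 4 = 5] subtract 4: x sits inside (… + 4), so sub: x + 5 = 1.
Step 4. [x + 5 = 1] peel the +5: subtract 5 from each side ⇒ sub: x = -4.

Answer: x ∈ {-4}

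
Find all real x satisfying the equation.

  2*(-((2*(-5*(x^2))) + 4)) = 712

Step 1. [2*(-((2*(-5*(x^2))) + 4)) = 712] LHS = 2·(…); ÷2 both sides ⇒ div: -((2*(-5*(x^2))) + 4) = 356.
Step 2. [-((2*(-5*(x^2))) + 4) = 356] LHS negated; negate both sides, so neg: (2*(-5*(x^2))) + 4 = -356.
Step 3. [(2*(-5*(x^2))) + 4 = -356] +4 is outermost — subtract 4 both sides, so sub: 2*(-5*(x^2)) = -360.
Step 4. [2*(-5*(x^2)) = -360] LHS = 2·(…); ÷2 both sides ⇒ div: -5*(x^2) = -180.
Step 5. [-5*(x^2) = -180] -5 out front; divide by -5, so div: x^2 = 36.
Step 6. [x^2 = 36] 36 ≥ 0, LHS is (·)² — take ±√, so sqrt: x = 6 or -6.

Answer: x ∈ {-6, 6}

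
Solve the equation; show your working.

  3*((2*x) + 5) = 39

Step 1. [3*((2*x) + 5) = 39] 3·(inner) — divide through by 3. So div: (2*x) + 5 = 13.
Step 2. [(2*x) + 5 = 13] 5 comes off first (subtract 5). So sub: 2*x = 8.
Step 3. [2*x = 8] LHS = 2·(…); ÷2 both sides. So div: x = 4.

Answer: x ∈ {4}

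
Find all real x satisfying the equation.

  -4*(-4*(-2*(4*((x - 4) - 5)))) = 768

Step 1. [-4*(-4*(-2*(4*((x - 4) - 5)))) = 768] -4·(inner) — divide through by -4, so div: -4*(-2*(4*((x - 4) - 5))) = -192.
Step 2. [-4*(-2*(4*((x - 4) - 5))) = -192] -4 out front; divide by -4, so div: -2*(4*((x - 4) - 5)) = 48.
Step 3. [-2*(4*((x - 4) - 5)) = 48] divide by the outer -2 ⇒ div: 4*((x - 4) - 5) = -24.
Step 4. [4*((x - 4) - 5) = -24] divide by the outer 4, so div: (x - 4) - 5 = -6.
Step 5. [(x - 4) - 5 = -6] the outer -5 inverts by adding 5, so sub: x - 4 = -1.
Step 6. [x - 4 = -1] peel the -4: add 4 from each side. So sub: x = 3.

Answer: x ∈ {3}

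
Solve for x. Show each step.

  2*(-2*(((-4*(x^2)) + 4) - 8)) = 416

Step 1. [2*(-2*(((-4*(x^2)) + 4) - 8)) = 416] divide by the outer 2. So div: -2*(((-4*(x^2)) + 4) - 8) = 208.
Step 2. [-2*(((-4*(x^2)) + 4) - 8) = 208] divide by the outer -2, so div: ((-4*(x^2)) + 4) - 8 = -104.
Step 3. [((-4*(x^2)) + 4) - 8 = -104] -8 is outermost — add 8 both sides. So sub: (-4*(x^2)) + 4 = -96.
Step 4. [(-4*(x^2)) + 4 = -96] -4 | LHS and -4 | -96: pull -4 out. So factor: (x^2) - 1 = 24.
Step 5. [(x^2) - 1 = 24] peel the -1: add 1 from each side ⇒ sub: x^2 = 25.
Step 6. [x^2 = 25] √ both sides: 25 ≥ 0 gives two branches, so sqrt: x = 5 or -5.

Answer: x ∈ {-5, 5}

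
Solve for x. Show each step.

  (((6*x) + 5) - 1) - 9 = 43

Step 1. [(((6*x) + 5) - 1) - 9 = 43] the outer -9 inverts by adding 9. So sub: ((6*x) + 5) - 1 = 52.
Step 2. [((6*x) + 5) - 1 = 52] 1 comes off first (add 1), so sub: (6*x) + 5 = 53.
Step 3. [(6*x) + 5 = 53] 5 comes off first (subtract 5). So sub: 6*x = 48.
Step 4. [6*x = 48] leading coefficient 6: divide by 6 ⇒ div: x = 8.

Answer: x ∈ {8}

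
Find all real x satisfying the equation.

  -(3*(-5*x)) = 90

Step 1. [-(3*(-5*x)) = 90] LHS negated; negate both sides. So neg: 3*(-5*x) = -90.
Step 2. [3*(-5*x) = -90] 3 out front; divide by 3, so div: -5*x = -30.
Step 3. [-5*x = -30] -5 out front; divide by -5 ⇒ div: x = 6.

Answer: x ∈ {6}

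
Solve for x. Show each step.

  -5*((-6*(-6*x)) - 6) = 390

Step 1. [-5*((-6*(-6*x)) - 6) = 390] divide by the outer -5, so div: (-6*(-6*x)) - 6 = -78.
Step 2. [(-6*(-6*x)) - 6 = -78] add 6: x sits inside (… - 6), so sub: -6*(-6*x) = -72.
Step 3. [-6*(-6*x) = -72] leading coefficient -6: divide by -6. So div: -6*x = 12.
Step 4. [-6*x = 12] LHS = -6·(…); ÷-6 both sides ⇒ div: x = -2.

Answer: x ∈ {-2}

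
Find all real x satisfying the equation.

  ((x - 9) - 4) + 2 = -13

Step 1. [((x - 9) - 4) + 2 = -13] +2 is outermost — subtract 2 both sides, so sub: (x - 9) - 4 = -15.
Step 2. [(x - 9) - 4 = -15] peel the -4: add 4 from each side ⇒ sub: x - 9 = -11.
Step 3. [x - 9 = -11] add 9: x sits inside (… - 9) ⇒ sub: x = -2.

Answer: x ∈ {-2}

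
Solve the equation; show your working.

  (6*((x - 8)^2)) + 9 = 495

Step 1. [(6*((x - 8)^2)) + 9 = 495] peel the +9: subtract 9 from each side ⇒ sub: 6*((x - 8)^2) = 486.
Step 2. [6*((x - 8)^2) = 486] divide by the outer 6. So div: (x - 8)^2 = 81.
Step 3. [(x - 8)^2 = 81] √ both sides: 81 ≥ 0 gives two branches. So sqrt: x - 8 = 9 or -9.
Step 4. [x - 8 = 9 or -9] add 8: x sits inside (… - 8), so sub: x = 17 or -1.

Answer: x ∈ {-1, 17}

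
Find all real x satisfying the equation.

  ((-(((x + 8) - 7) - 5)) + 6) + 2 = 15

Step 1. [((-(((x + 8) - 7) - 5)) + 6) + 2 = 15] 2 comes off first (subtract 2). So sub: (-(((x + 8) - 7) - 5)) + 6 = 13.
Step 2. [(-(((x + 8) - 7) - 5)) + 6 = 13] +6 is outermost — subtract 6 both sides ⇒ sub: -(((x + 8) - 7) - 5) = 7.
Step 3. [-(((x + 8) - 7) - 5) = 7] flip signs both sides. So neg: ((x + 8) - 7) - 5 = -7.
Step 4. [((x + 8) - 7) - 5 = -7] add 5: x sits inside (… - 5), so sub: (x + 8) - 7 = -2.
Step 5. [(x + 8) - 7 = -2] -7 is outermost — add 7 both sides. So sub: x + 8 = 5.
Step 6. [x + 8 = 5] 8 comes off first (subtract 8). So sub: x = -3.

Answer: x ∈ {-3}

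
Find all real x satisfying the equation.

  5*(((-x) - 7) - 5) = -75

Step 1. [5*(((-x) - 7) - 5) = -75] 5 out front; divide by 5. So div: ((-x) - 7) - 5 = -15.
Step 2. [((-x) - 7) - 5 = -15] add 5: x sits inside (… - 5) ⇒ sub: (-x) - 7 = -10.
Step 3. [(-x) - 7 = -10] peel the -7: add 7 from each side. So sub: -x = -3.
Step 4. [-x = -3] leading − — multiply by −1, so neg: x = 3.

Answer: x ∈ {3}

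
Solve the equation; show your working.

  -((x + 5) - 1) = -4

Step 1. [-((x + 5) - 1) = -4] LHS negated; negate both sides, so neg: (x + 5) - 1 = 4.
Step 2. [(x + 5) - 1 = 4] 1 comes off first (add 1). So sub: x + 5 = 5.
Step 3. [x + 5 = 5] 5 comes off first (subtract 5) ⇒ sub: x = 0.

Answer: x ∈ {0}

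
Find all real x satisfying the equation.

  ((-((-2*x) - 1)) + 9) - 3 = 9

Step 1. [((-((-2*x) - 1)) + 9) - 3 = 9] peel the -3: add 3 from each side. So sub: (-((-2*x) - 1)) + 9 = 12.
Step 2. [(-((-2*x) - 1)) + 9 = 12] peel the +9: subtract 9 from each side, so sub: -((-2*x) - 1) = 3.
Step 3. [-((-2*x) - 1) = 3] leading − — multiply by −1 ⇒ neg: (-2*x) - 1 = -3.
Step 4. [(-2*x) - 1 = -3] peel the -1: add 1 from each side. So sub: -2*x = -2.
Step 5. [-2*x = -2] divide by the outer -2 ⇒ div: x = 1.

Answer: x ∈ {1}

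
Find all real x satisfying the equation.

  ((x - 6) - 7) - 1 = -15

Step 1. [((x - 6) - 7) - 1 = -15] -1 is outermost — add 1 both sides ⇒ sub: (x - 6) - 7 = -14.
Step 2. [(x - 6) - 7 = -14] 7 comes off first (add 7). So sub: x - 6 = -7.
Step 3. [x - 6 = -7] peel the -6: add 6 from each side, so sub: x = -1.

Answer: x ∈ {-1}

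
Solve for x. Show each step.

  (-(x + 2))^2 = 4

Step 1. [(-(x + 2))^2 = 4] √ both sides: 4 ≥ 0 gives two branches. So sqrt: -(x + 2) = 2 or -2.
Step 2. [-(x + 2) = 2 or -2] LHS negated; negate both sides. So neg: x + 2 = -2 or 2.
Step 3. [x + 2 = -2 or 2] 2 comes off first (subtract 2) ⇒ sub: x = -4 or 0.

Answer: x ∈ {-4, 0}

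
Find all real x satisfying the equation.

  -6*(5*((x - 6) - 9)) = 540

Step 1. [-6*(5*((x - 6) - 9)) = 540] LHS = -6·(…); ÷-6 both sides, so div: 5*((x - 6) - 9) = -90.
Step 2. [5*((x - 6) - 9) = -90] leading coefficient 5: divide by 5, so div: (x - 6) - 9 = -18.
Step 3. [(x - 6) - 9 = -18] 9 comes off first (add 9). So sub: x - 6 = -9.
Step 4. [x - 6 = -9] the outer -6 inverts by adding 6. So sub: x = -3.

Answer: x ∈ {-3}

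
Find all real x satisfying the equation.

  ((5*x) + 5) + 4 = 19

Step 1. [((5*x) + 5) + 4 = 19] subtract 4: x sits inside (… + 4) ⇒ sub: (5*x) + 5 = 15.
Step 2. [(5*x) + 5 = 15] 5 divides every term; factor it out. So factor: x + 1 = 3.
Step 3. [x + 1 = 3] peel the +1: subtract 1 from each side. So sub: x = 2.

Answer: x ∈ {2}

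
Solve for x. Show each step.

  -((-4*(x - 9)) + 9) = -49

Step 1. [-((-4*(x - 9)) + 9) = -49] LHS negated; negate both sides, so neg: (-4*(x - 9)) + 9 = 49.
Step 2. [(-4*(x - 9)) + 9 = 49] peel the +9: subtract 9 from each side. So sub: -4*(x - 9) = 40.
Step 3. [-4*(x - 9) = 40] divide by the outer -4. So div: x - 9 = -10.
Step 4. [x - 9 = -10] peel the -9: add 9 from each side. So sub: x = -1.

Answer: x ∈ {-1}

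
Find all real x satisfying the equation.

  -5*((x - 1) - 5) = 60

Step 1. [-5*((x - 1) - 5) = 60] LHS = -5·(…); ÷-5 both sides, so div: (x - 1) - 5 = -12.
Step 2. [(x - 1) - 5 = -12] -5 is outermost — add 5 both sides, so sub: x - 1 = -7.
Step 3. [x - 1 = -7] peel the -1: add 1 from each side. So sub: x = -6.

Answer: x ∈ {-6}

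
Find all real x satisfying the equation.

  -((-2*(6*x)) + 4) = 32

Step 1. [-((-2*(6*x)) + 4) = 32] flip signs both sides ⇒ neg: (-2*(6*x)) + 4 = -32.
Step 2. [(-2*(6*x)) + 4 = -32] +4 is outermost — subtract 4 both sides, so sub: -2*(6*x) = -36.
Step 3. [-2*(6*x) = -36] -2·(inner) — divide through by -2 ⇒ div: 6*x = 18.
Step 4. [6*x = 18] 6 out front; divide by 6. So div: x = 3.

Answer: x ∈ {3}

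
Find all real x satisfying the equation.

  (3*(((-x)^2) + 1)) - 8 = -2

Step 1. [(3*(((-x)^2) + 1)) - 8 = -2] the outer -8 inverts by adding 8, so sub: 3*(((-x)^2) + 1) = 6.
Step 2. [3*(((-x)^2) + 1) = 6] divide by the outer 3, so div: ((-x)^2) + 1 = 2.
Step 3. [((-x)^2) + 1 = 2] peel the +1: subtract 1 from each side. So sub: (-x)^2 = 1.
Step 4. [(-x)^2 = 1] LHS squared, RHS 1 ≥ 0: apply √ (±). So sqrt: -x = 1 or -1.
Step 5. [-x = 1 or -1] flip signs both sides. So neg: x = -1 or 1.

Answer: x ∈ {-1, 1}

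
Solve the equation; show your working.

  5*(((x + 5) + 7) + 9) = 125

Step 1. [5*(((x + 5) + 7) + 9) = 125] LHS = 5·(…); ÷5 both sides ⇒ div: ((x + 5) + 7) + 9 = 25.
Step 2. [((x + 5) + 7) + 9 = 25] +9 is outermost — subtract 9 both sides, so sub: (x + 5) + 7 = 16.
Step 3. [(x + 5) + 7 = 16] 7 comes off first (subtract 7), so sub: x + 5 = 9.
Step 4. [x + 5 = 9] peel the +5: subtract 5 from each side, so sub: x = 4.

Answer: x ∈ {4}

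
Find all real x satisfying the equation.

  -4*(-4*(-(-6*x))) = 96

Step 1. [-4*(-4*(-(-6*x))) = 96] -4·(inner) — divide through by -4, so div: -4*(-(-6*x)) = -24.
Step 2. [-4*(-(-6*x)) = -24] -4 out front; divide by -4, so div: -(-6*x) = 6.
Step 3. [-(-6*x) = 6] flip signs both sides, so neg: -6*x = -6.
Step 4. [-6*x = -6] leading coefficient -6: divide by -6. So div: x = 1.

Answer: x ∈ {1}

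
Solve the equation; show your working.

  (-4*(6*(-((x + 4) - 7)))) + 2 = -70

Step 1. [(-4*(6*(-((x + 4) - 7)))) + 2 = -70] peel the +2: subtract 2 from each side ⇒ sub: -4*(6*(-((x + 4) - 7))) = -72.
Step 2. [-4*(6*(-((x + 4) - 7))) = -72] -4 out front; divide by -4, so div: 6*(-((x + 4) - 7)) = 18.
Step 3. [6*(-((x + 4) - 7)) = 18] LHS = 6·(…); ÷6 both sides ⇒ div: -((x + 4) - 7) = 3.
Step 4. [-((x + 4) - 7) = 3] LHS negated; negate both sides. So neg: (x + 4) - 7 = -3.
Step 5. [(x + 4) - 7 = -3] the outer -7 inverts by adding 7. So sub: x + 4 = 4.
Step 6. [x + 4 = 4] 4 comes off first (subtract 4). So sub: x = 0.

Answer: x ∈ {0}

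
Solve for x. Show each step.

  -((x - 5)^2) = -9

Step 1. [-((x - 5)^2) = -9] flip signs both sides. So neg: (x - 5)^2 = 9.
Step 2. [(x - 5)^2 = 9] LHS squared, RHS 9 ≥ 0: apply √ (±) ⇒ sqrt: x - 5 = 3 or -3.
Step 3. [x - 5 = 3 or -3] add 5: x sits inside (… - 5), so sub: x = 8 or 2.

Answer: x ∈ {2, 8}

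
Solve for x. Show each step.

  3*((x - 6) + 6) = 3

Step 1. [3*((x - 6) + 6) = 3] leading coefficient 3: divide by 3 ⇒ div: (x - 6) + 6 = 1.
Step 2. [(x - 6) + 6 = 1] 6 comes off first (subtract 6). So sub: x - 6 = -5.
Step 3. [x - 6 = -5] peel the -6: add 6 from each side ⇒ sub: x = 1.

Answer: x ∈ {1}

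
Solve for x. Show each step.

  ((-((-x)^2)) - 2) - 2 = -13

Step 1. [((-((-x)^2)) - 2) - 2 = -13] add 2: x sits inside (… - 2). So sub: (-((-x)^2)) - 2 = -11.
Step 2. [(-((-x)^2)) - 2 = -11] add 2: x sits inside (… - 2) ⇒ sub: -((-x)^2) = -9.
Step 3. [-((-x)^2) = -9] flip signs both sides. So neg: (-x)^2 = 9.
Step 4. [(-x)^2 = 9] LHS squared, RHS 9 ≥ 0: apply √ (±) ⇒ sqrt: -x = 3 or -3.
Step 5. [-x = 3 or -3] flip signs both sides, so neg: x = -3 or 3.

Answer: x ∈ {-3, 3}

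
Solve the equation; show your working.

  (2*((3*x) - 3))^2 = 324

Step 1. [(2*((3*x) - 3))^2 = 324] √ both sides: 324 ≥ 0 gives two branches, so sqrt: 2*((3*x) - 3) = 18 or -18.
Step 2. [2*((3*x) - 3) = 18 or -18] divide by the outer 2. So div: (3*x) - 3 = 9 or -9.
Step 3. [(3*x) - 3 = 9 or -9] -3 is outermost — add 3 both sides, so sub: 3*x = 12 or -6.
Step 4. [3*x = 12 or -6] LHS = 3·(…); ÷3 both sides. So div: x = 4 or -2.

Answer: x ∈ {-2, 4}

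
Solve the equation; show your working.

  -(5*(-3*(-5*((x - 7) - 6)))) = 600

Step 1. [-(5*(-3*(-5*((x - 7) - 6)))) = 600] flip signs both sides. So neg: 5*(-3*(-5*((x - 7) - 6))) = -600.
Step 2. [5*(-3*(-5*((x - 7) - 6))) = -600] divide by the outer 5. So div: -3*(-5*((x - 7) - 6)) = -120.
Step 3. [-3*(-5*((x - 7) - 6)) = -120] -3·(inner) — divide through by -3 ⇒ div: -5*((x - 7) - 6) = 40.
Step 4. [-5*((x - 7) - 6) = 40] -5 out front; divide by -5, so div: (x - 7) - 6 = -8.
Step 5. [(x - 7) - 6 = -8] -6 is outermost — add 6 both sides, so sub: x - 7 = -2.
Step 6. [x - 7 = -2] peel the -7: add 7 from each side. So sub: x = 5.

Answer: x ∈ {5}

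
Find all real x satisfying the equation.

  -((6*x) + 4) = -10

Step 1. [-((6*x) + 4) = -10] LHS negated; negate both sides. So neg: (6*x) + 4 = 10.
Step 2. [(6*x) + 4 = 10] subtract 4: x sits inside (… + 4). So sub: 6*x = 6.
Step 3. [6*x = 6] leading coefficient 6: divide by 6 ⇒ div: x = 1.

Answer: x ∈ {1}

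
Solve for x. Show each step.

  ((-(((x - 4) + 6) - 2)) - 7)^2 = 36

Step 1. [((-(((x - 4) + 6) - 2)) - 7)^2 = 36] 36 ≥ 0, LHS is (·)² — take ±√. So sqrt: (-(((x - 4) + 6) - 2)) - 7 = 6 or -6.
Step 2. [(-(((x - 4) + 6) - 2)) - 7 = 6 or -6] -7 is outermost — add 7 both sides, so sub: -(((x - 4) + 6) - 2) = 13 or 1.
Step 3. [-(((x - 4) + 6) - 2) = 13 or 1] leading − — multiply by −1. So neg: ((x - 4) + 6) - 2 = -13 or -1.
Step 4. [((x - 4) + 6) - 2 = -13 or -1] peel the -2: add 2 from each side, so sub: (x - 4) + 6 = -11 or 1.
Step 5. [(x - 4) + 6 = -11 or 1] peel the +6: subtract 6 from each side, so sub: x - 4 = -17 or -5.
Step 6. [x - 4 = -17 or -5] -4 is outermost — add 4 both sides. So sub: x = -13 or -1.

Answer: x ∈ {-13, -1}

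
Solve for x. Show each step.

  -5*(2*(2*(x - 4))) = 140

Step 1. [-5*(2*(2*(x - 4))) = 140] -5·(inner) — divide through by -5. So div: 2*(2*(x - 4)) = -28.
Step 2. [2*(2*(x - 4)) = -28] LHS = 2·(…); ÷2 both sides, so div: 2*(x - 4) = -14.
Step 3. [2*(x - 4) = -14] 2·(inner) — divide through by 2, so div: x - 4 = -7.
Step 4. [x - 4 = -7] add 4: x sits inside (… - 4). So sub: x = -3.

Answer: x ∈ {-3}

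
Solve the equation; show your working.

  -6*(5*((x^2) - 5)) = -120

Step 1. [-6*(5*((x^2) - 5)) = -120] LHS = -6·(…); ÷-6 both sides. So div: 5*((x^2) - 5) = 20.
Step 2. [5*((x^2) - 5) = 20] LHS = 5·(…); ÷5 both sides. So div: (x^2) - 5 = 4.
Step 3. [(x^2) - 5 = 4] 5 comes off first (add 5). So sub: x^2 = 9.
Step 4. [x^2 = 9] LHS squared, RHS 9 ≥ 0: apply √ (±). So sqrt: x = 3 or -3.

Answer: x ∈ {-3, 3}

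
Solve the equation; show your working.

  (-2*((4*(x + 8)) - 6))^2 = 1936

Step 1. [(-2*((4*(x + 8)) - 6))^2 = 1936] LHS squared, RHS 1936 ≥ 0: apply √ (±). So sqrt: -2*((4*(x + 8)) - 6) = 44 or -44.
Step 2. [-2*((4*(x + 8)) - 6) = 44 or -44] -2·(inner) — divide through by -2. So div: (4*(x + 8)) - 6 = -22 or 22.
Step 3. [(4*(x + 8)) - 6 = -22 or 22] -6 is outermost — add 6 both sides, so sub: 4*(x + 8) = -16 or 28.
Step 4. [4*(x + 8) = -16 or 28] 4 out front; divide by 4 ⇒ div: x + 8 = -4 or 7.
Step 5. [x + 8 = -4 or 7] the outer +8 inverts by subtracting 8, so sub: x = -12 or -1.

Answer: x ∈ {-12, -1}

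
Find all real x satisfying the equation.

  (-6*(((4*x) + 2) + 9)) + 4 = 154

Step 1. [(-6*(((4*x) + 2) + 9)) + 4 = 154] +4 is outermost — subtract 4 both sides. So sub: -6*(((4*x) + 2) + 9) = 150.
Step 2. [-6*(((4*x) + 2) + 9) = 150] -6·(inner) — divide through by -6 ⇒ div: ((4*x) + 2) + 9 = -25.
Step 3. [((4*x) + 2) + 9 = -25] subtract 9: x sits inside (… + 9), so sub: (4*x) + 2 = -34.
Step 4. [(4*x) + 2 = -34] 2 comes off first (subtract 2). So sub: 4*x = -36.
Step 5. [4*x = -36] leading coefficient 4: divide by 4, so div: x = -9.

Answer: x ∈ {-9}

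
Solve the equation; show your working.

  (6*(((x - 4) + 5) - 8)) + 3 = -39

Step 1. [(6*(((x - 4) + 5) - 8)) + 3 = -39] subtract 3: x sits inside (… + 3), so sub: 6*(((x - 4) + 5) - 8) = -42.
Step 2. [6*(((x - 4) + 5) - 8) = -42] 6 out front; divide by 6 ⇒ div: ((x - 4) + 5) - 8 = -7.
Step 3. [((x - 4) + 5) - 8 = -7] -8 is outermost — add 8 both sides, so sub: (x - 4) + 5 = 1.
Step 4. [(x - 4) + 5 = 1] +5 is outermost — subtract 5 both sides ⇒ sub: x - 4 = -4.
Step 5. [x - 4 = -4] -4 is outermost — add 4 both sides, so sub: x = 0.

Answer: x ∈ {0}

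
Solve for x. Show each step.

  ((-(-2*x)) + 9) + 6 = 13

Step 1. [((-(-2*x)) + 9) + 6 = 13] subtract 6: x sits inside (… + 6), so sub: (-(-2*x)) + 9 = 7.
Step 2. [(-(-2*x)) + 9 = 7] 9 comes off first (subtract 9), so sub: -(-2*x) = -2.
Step 3. [-(-2*x) = -2] leading − — multiply by −1, so neg: -2*x = 2.
Step 4. [-2*x = 2] -2·(inner) — divide through by -2, so div: x = -1.

Answer: x ∈ {-1}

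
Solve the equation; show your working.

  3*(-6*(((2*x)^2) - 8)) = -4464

Step 1. [3*(-6*(((2*x)^2) - 8)) = -4464] 3 out front; divide by 3, so div: -6*(((2*x)^2) - 8) = -1488.
Step 2. [-6*(((2*x)^2) - 8) = -1488] -6·(inner) — divide through by -6, so div: ((2*x)^2) - 8 = 248.
Step 3. [((2*x)^2) - 8 = 248] 8 comes off first (add 8) ⇒ sub: (2*x)^2 = 256.
Step 4. [(2*x)^2 = 256] 256 ≥ 0, LHS is (·)² — take ±√ ⇒ sqrt: 2*x = 16 or -16.
Step 5. [2*x = 16 or -16] 2·(inner) — divide through by 2, so div: x = 8 or -8.

Answer: x ∈ {-8, 8}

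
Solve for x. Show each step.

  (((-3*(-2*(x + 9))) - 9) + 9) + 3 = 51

Step 1. [(((-3*(-2*(x + 9))) - 9) + 9) + 3 = 51] +3 is outermost — subtract 3 both sides. So sub: ((-3*(-2*(x + 9))) - 9) + 9 = 48.
Step 2. [((-3*(-2*(x + 9))) - 9) + 9 = 48] +9 is outermost — subtract 9 both sides. So sub: (-3*(-2*(x + 9))) - 9 = 39.
Step 3. [(-3*(-2*(x + 9))) - 9 = 39] common factor -3 (LHS and 39) — divide through, so factor: (-2*(x + 9)) + 3 = -13.
Step 4. [(-2*(x + 9)) + 3 = -13] peel the +3: subtract 3 from each side. So sub: -2*(x + 9) = -16.
Step 5. [-2*(x + 9) = -16] leading coefficient -2: divide by -2. So div: x + 9 = 8.
Step 6. [x + 9 = 8] the outer +9 inverts by subtracting 9 ⇒ sub: x = -1.

Answer: x ∈ {-1}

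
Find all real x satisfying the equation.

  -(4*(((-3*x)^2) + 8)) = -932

Step 1. [-(4*(((-3*x)^2) + 8)) = -932] leading − — multiply by −1, so neg: 4*(((-3*x)^2) + 8) = 932.
Step 2. [4*(((-3*x)^2) + 8) = 932] LHS = 4·(…); ÷4 both sides ⇒ div: ((-3*x)^2) + 8 = 233.
Step 3. [((-3*x)^2) + 8 = 233] 8 comes off first (subtract 8), so sub: (-3*x)^2 = 225.
Step 4. [(-3*x)^2 = 225] LHS squared, RHS 225 ≥ 0: apply √ (±). So sqrt: -3*x = 15 or -15.
Step 5. [-3*x = 15 or -15] -3 out front; divide by -3. So div: x = -5 or 5.

Answer: x ∈ {-5, 5}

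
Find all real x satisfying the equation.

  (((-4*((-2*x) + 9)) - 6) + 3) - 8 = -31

Step 1. [(((-4*((-2*x) + 9)) - 6) + 3) - 8 = -31] -8 is outermost — add 8 both sides. So sub: ((-4*((-2*x) + 9)) - 6) + 3 = -23.
Step 2. [((-4*((-2*x) + 9)) - 6) + 3 = -23] subtract 3: x sits inside (… + 3). So sub: (-4*((-2*x) + 9)) - 6 = -26.
Step 3. [(-4*((-2*x) + 9)) - 6 = -26] peel the -6: add 6 from each side. So sub: -4*((-2*x) + 9) = -20.
Step 4. [-4*((-2*x) + 9) = -20] LHS = -4·(…); ÷-4 both sides, so div: (-2*x) + 9 = 5.
Step 5. [(-2*x) + 9 = 5] the outer +9 inverts by subtracting 9. So sub: -2*x = -4.
Step 6. [-2*x = -4] leading coefficient -2: divide by -2 ⇒ div: x = 2.

Answer: x ∈ {2}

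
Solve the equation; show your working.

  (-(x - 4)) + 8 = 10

Step 1. [(-(x - 4)) + 8 = 10] +8 is outermost — subtract 8 both sides, so sub: -(x - 4) = 2.
Step 2. [-(x - 4) = 2] LHS negated; negate both sides. So neg: x - 4 = -2.
Step 3. [x - 4 = -2] peel the -4: add 4 from each side. So sub: x = 2.

Answer: x ∈ {2}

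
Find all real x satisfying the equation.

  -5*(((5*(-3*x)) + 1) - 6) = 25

Step 1. [-5*(((5*(-3*x)) + 1) - 6) = 25] LHS = -5·(…); ÷-5 both sides, so div: ((5*(-3*x)) + 1) - 6 = -5.
Step 2. [((5*(-3*x)) + 1) - 6 = -5] add 6: x sits inside (… - 6), so sub: (5*(-3*x)) + 1 = 1.
Step 3. [(5*(-3*x)) + 1 = 1] +1 is outermost — subtract 1 both sides ⇒ sub: 5*(-3*x) = 0.
Step 4. [5*(-3*x) = 0] leading coefficient 5: divide by 5 ⇒ div: -3*x = 0.
Step 5. [-3*x = 0] divide by the outer -3 ⇒ div: x = 0.

Answer: x ∈ {0}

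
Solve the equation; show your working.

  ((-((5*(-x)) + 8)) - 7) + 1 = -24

Step 1. [((-((5*(-x)) + 8)) - 7) + 1 = -24] subtract 1: x sits inside (… + 1) ⇒ sub: (-((5*(-x)) + 8)) - 7 = -25.
Step 2. [(-((5*(-x)) + 8)) - 7 = -25] 7 comes off first (add 7). So sub: -((5*(-x)) + 8) = -18.
Step 3. [-((5*(-x)) + 8) = -18] flip signs both sides, so neg: (5*(-x)) + 8 = 18.
Step 4. [(5*(-x)) + 8 = 18] 8 comes off first (subtract 8) ⇒ sub: 5*(-x) = 10.
Step 5. [5*(-x) = 10] 5 out front; divide by 5 ⇒ div: -x = 2.
Step 6. [-x = 2] LHS negated; negate both sides. So neg: x = -2.

Answer: x ∈ {-2}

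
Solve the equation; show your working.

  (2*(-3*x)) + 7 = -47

Step 1. [(2*(-3*x)) + 7 = -47] +7 is outermost — subtract 7 both sides. So sub: 2*(-3*x) = -54.
Step 2. [2*(-3*x) = -54] 2 out front; divide by 2. So div: -3*x = -27.
Step 3. [-3*x = -27] -3 out front; divide by -3. So div: x = 9.

Answer: x ∈ {9}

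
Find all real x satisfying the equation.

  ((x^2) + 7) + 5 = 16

Step 1. [((x^2) + 7) + 5 = 16] subtract 5: x sits inside (… + 5). So sub: (x^2) + 7 = 11.
Step 2. [(x^2) + 7 = 11] 7 comes off first (subtract 7) ⇒ sub: x^2 = 4.
Step 3. [x^2 = 4] √ both sides: 4 ≥ 0 gives two branches ⇒ sqrt: x = 2 or -2.

Answer: x ∈ {-2, 2}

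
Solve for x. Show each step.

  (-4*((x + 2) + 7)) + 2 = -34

Step 1. [(-4*((x + 2) + 7)) + 2 = -34] peel the +2: subtract 2 from each side ⇒ sub: -4*((x + 2) + 7) = -36.
Step 2. [-4*((x + 2) + 7) = -36] LHS = -4·(…); ÷-4 both sides. So div: (x + 2) + 7 = 9.
Step 3. [(x + 2) + 7 = 9] the outer +7 inverts by subtracting 7. So sub: x + 2 = 2.
Step 4. [x + 2 = 2] +2 is outermost — subtract 2 both sides ⇒ sub: x = 0.

Answer: x ∈ {0}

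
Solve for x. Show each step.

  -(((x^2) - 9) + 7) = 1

Step 1. [-(((x^2) - 9) + 7) = 1] flip signs both sides. So neg: ((x^2) - 9) + 7 = -1.
Step 2. [((x^2) - 9) + 7 = -1] the outer +7 inverts by subtracting 7 ⇒ sub: (x^2) - 9 = -8.
Step 3. [(x^2) - 9 = -8] 9 comes off first (add 9). So sub: x^2 = 1.
Step 4. [x^2 = 1] √ both sides: 1 ≥ 0 gives two branches ⇒ sqrt: x = 1 or -1.

Answer: x ∈ {-1, 1}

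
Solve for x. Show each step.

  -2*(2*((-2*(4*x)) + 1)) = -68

Step 1. [-2*(2*((-2*(4*x)) + 1)) = -68] leading coefficient -2: divide by -2, so div: 2*((-2*(4*x)) + 1) = 34.
Step 2. [2*((-2*(4*x)) + 1) = 34] 2 out front; divide by 2 ⇒ div: (-2*(4*x)) + 1 = 17.
Step 3. [(-2*(4*x)) + 1 = 17] the outer +1 inverts by subtracting 1. So sub: -2*(4*x) = 16.
Step 4. [-2*(4*x) = 16] -2 out front; divide by -2, so div: 4*x = -8.
Step 5. [4*x = -8] 4 out front; divide by 4 ⇒ div: x = -2.

Answer: x ∈ {-2}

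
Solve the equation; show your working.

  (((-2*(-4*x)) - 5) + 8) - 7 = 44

Step 1. [(((-2*(-4*x)) - 5) + 8) - 7 = 44] 7 comes off first (add 7), so sub: ((-2*(-4*x)) - 5) + 8 = 51.
Step 2. [((-2*(-4*x)) - 5) + 8 = 51] +8 is outermost — subtract 8 both sides, so sub: (-2*(-4*x)) - 5 = 43.
Step 3. [(-2*(-4*x)) - 5 = 43] -5 is outermost — add 5 both sides. So sub: -2*(-4*x) = 48.
Step 4. [-2*(-4*x) = 48] leading coefficient -2: divide by -2. So div: -4*x = -24.
Step 5. [-4*x = -24] LHS = -4·(…); ÷-4 both sides ⇒ div: x = 6.

Answer: x ∈ {6}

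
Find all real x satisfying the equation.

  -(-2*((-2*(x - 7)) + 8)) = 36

Step 1. [-(-2*((-2*(x - 7)) + 8)) = 36] LHS negated; negate both sides ⇒ neg: -2*((-2*(x - 7)) + 8) = -36.
Step 2. [-2*((-2*(x - 7)) + 8) = -36] divide by the outer -2, so div: (-2*(x - 7)) + 8 = 18.
Step 3. [(-2*(x - 7)) + 8 = 18] -2 divides every term; factor it out, so factor: (x - 7) - 4 = -9.
Step 4. [(x - 7) - 4 = -9] 4 comes off first (add 4) ⇒ sub: x - 7 = -5.
Step 5. [x - 7 = -5] add 7: x sits inside (… - 7) ⇒ sub: x = 2.

Answer: x ∈ {2}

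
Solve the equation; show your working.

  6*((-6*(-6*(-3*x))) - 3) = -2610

Step 1. [6*((-6*(-6*(-3*x))) - 3) = -2610] LHS = 6·(…); ÷6 both sides, so div: (-6*(-6*(-3*x))) - 3 = -435.
Step 2. [(-6*(-6*(-3*x))) - 3 = -435] -3 is outermost — add 3 both sides. So sub: -6*(-6*(-3*x)) = -432.
Step 3. [-6*(-6*(-3*x)) = -432] -6 out front; divide by -6 ⇒ div: -6*(-3*x) = 72.
Step 4. [-6*(-3*x) = 72] -6 out front; divide by -6. So div: -3*x = -12.
Step 5. [-3*x = -12] -3·(inner) — divide through by -3 ⇒ div: x = 4.

Answer: x ∈ {4}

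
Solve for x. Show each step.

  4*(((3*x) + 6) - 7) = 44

Step 1. [4*(((3*x) + 6) - 7) = 44] 4·(inner) — divide through by 4. So div: ((3*x) + 6) - 7 = 11.
Step 2. [((3*x) + 6) - 7 = 11] 7 comes off first (add 7), so sub: (3*x) + 6 = 18.
Step 3. [(3*x) + 6 = 18] subtract 6: x sits inside (… + 6). So sub: 3*x = 12.
Step 4. [3*x = 12] 3 out front; divide by 3 ⇒ div: x = 4.

Answer: x ∈ {4}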